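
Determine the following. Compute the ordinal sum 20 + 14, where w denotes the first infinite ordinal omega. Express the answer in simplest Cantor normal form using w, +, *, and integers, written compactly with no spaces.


Compute 20 + 14.
Ordinal + is associative but NOT commutative; for finite n>0, n + w = w but w + n stays w+n.
Both operands finite; ordinal + agrees with natural +: 20 + 14 = 34.
Result = 34

34


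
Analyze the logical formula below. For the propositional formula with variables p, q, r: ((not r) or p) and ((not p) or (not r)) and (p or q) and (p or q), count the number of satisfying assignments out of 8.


Evaluate all 8 assignments for p, q, r:
p=0, q=0, r=0: 0
p=0, q=0, r=1: 0
p=0, q=1, r=0: 1
p=0, q=1, r=1: 0
p=1, q=0, r=0: 1
p=1, q=0, r=1: 0
p=1, q=1, r=0: 1
p=1, q=1, r=1: 0
Satisfying count = 3

3


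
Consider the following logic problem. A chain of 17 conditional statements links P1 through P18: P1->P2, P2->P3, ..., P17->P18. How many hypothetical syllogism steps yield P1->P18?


With 17 implications in a chain connecting 18 propositions:
P1->P2, P2->P3, ..., P17->P18
Steps needed = (number of implications) - 1 = 17 - 1 = 16

16


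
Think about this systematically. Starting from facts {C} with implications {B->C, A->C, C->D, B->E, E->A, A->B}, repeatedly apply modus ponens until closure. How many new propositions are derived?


Initial facts: {C}
Apply modus ponens to closure:
  C and C->D  =>  D
Final known: {C, D}
New propositions: {D}
Count = 1

1


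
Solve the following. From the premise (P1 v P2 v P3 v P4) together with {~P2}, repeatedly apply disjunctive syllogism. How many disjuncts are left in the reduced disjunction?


Original disjuncts (4): P1, P2, P3, P4
Negated (eliminate): ~P2
Remaining disjuncts: P1, P3, P4
Count = 4 - 1 = 3

3


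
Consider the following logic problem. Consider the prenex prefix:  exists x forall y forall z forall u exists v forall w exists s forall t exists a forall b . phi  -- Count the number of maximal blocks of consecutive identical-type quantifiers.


Quantifier-type sequence: E A A A E A E A E A  (A=forall, E=exists)
Group into maximal same-type runs:
  Ex1 | Ax3 | Ex1 | Ax1 | Ex1 | Ax1 | Ex1 | Ax1
Number of blocks = 8

8


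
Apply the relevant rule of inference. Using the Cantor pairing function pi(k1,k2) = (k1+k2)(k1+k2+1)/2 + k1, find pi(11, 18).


k1 + k2 = 29
(k1+k2)(k1+k2+1)/2 = 29 * 30 / 2 = 435
pi = 435 + 11 = 446

446


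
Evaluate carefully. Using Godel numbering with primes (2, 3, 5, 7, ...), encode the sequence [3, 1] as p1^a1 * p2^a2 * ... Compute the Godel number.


Encode each element as an exponent of the corresponding prime:
  2^3 = 8
  3^1 = 3
Product = 8 * 3 = 24

24


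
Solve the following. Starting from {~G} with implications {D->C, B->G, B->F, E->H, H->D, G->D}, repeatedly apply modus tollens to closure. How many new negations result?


Initial negated facts: {~G}
Apply modus tollens to closure:
  ~G and B->G  =>  ~B
Final negated: {~B, ~G}
New negations: {~B}
Count = 1

1


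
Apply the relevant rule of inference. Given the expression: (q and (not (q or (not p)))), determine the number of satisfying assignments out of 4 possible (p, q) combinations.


Check all 4 assignments:
p=0, q=0: 0
p=0, q=1: 0
p=1, q=0: 0
p=1, q=1: 0
Count of True = 0

0


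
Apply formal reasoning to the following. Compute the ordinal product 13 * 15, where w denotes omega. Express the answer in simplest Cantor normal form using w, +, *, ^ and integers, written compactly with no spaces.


Compute 13 * 15.
Ordinal * is associative and left-distributive over +, but NOT commutative; for finite n>1, n*w = w but w*n stays w*n.
Both finite; ordinal * agrees with natural *: 13 * 15 = 195.
Result = 195

195


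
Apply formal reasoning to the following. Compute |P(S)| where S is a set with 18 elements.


The power set of a set with n elements has 2^n elements.
|P(S)| = 2^18 = 262144

262144


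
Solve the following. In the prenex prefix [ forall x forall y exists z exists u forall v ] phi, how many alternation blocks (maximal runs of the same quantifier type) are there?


Quantifier-type sequence: A A E E A  (A=forall, E=exists)
Group into maximal same-type runs:
  Ax2 | Ex2 | Ax1
Number of blocks = 3

3


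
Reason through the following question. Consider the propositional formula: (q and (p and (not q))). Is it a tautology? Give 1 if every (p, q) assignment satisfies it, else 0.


Check all 4 assignments:
p=0, q=0: 0
p=0, q=1: 0
p=1, q=0: 0
p=1, q=1: 0
Satisfying count = 0/4.
Tautology iff count = 4: no.

0


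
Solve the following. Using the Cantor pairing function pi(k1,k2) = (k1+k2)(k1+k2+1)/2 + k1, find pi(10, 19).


k1 + k2 = 29
(k1+k2)(k1+k2+1)/2 = 29 * 30 / 2 = 435
pi = 435 + 10 = 445

445


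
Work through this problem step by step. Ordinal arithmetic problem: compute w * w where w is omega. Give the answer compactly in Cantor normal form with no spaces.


Compute w * w.
Ordinal * is associative and left-distributive over +, but NOT commutative; for finite n>1, n*w = w but w*n stays w*n.
w * w = w^2 by definition.
Result = w^2

w^2


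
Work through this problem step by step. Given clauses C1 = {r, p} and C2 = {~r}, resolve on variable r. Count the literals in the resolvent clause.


Remove r from C1 and ~r from C2.
C1 remainder: {p}
C2 remainder: {}
Union (resolvent): {p}
Resolvent has 1 literal(s).

1


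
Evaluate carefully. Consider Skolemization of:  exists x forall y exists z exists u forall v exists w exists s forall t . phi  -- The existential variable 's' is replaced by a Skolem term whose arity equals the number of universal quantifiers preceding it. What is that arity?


Quantifier prefix: exists x forall y exists z exists u forall v exists w exists s forall t
's' is existentially quantified at position 7.
Universal variables preceding it: y, v
Skolem function arity = 2

2


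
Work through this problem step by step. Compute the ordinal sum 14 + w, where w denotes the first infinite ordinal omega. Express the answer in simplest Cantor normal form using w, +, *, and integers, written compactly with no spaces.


Compute 14 + w.
Ordinal + is associative but NOT commutative; for finite n>0, n + w = w but w + n stays w+n.
Any finite left addend is absorbed by w on the right: 14 + w = w.
Result = w

w


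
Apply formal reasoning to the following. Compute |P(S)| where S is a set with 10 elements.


The power set of a set with n elements has 2^n elements.
|P(S)| = 2^10 = 1024

1024


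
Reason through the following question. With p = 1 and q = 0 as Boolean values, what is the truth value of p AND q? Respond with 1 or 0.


p = 1, q = 0
Operation: p AND q
Evaluate: 1 AND 0 = 0

0


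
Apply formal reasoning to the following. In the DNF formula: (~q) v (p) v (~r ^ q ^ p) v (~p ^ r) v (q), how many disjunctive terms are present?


A DNF formula is a disjunction of terms (conjunctions).
Terms are separated by v.
Counting the disjuncts: 5 terms.

5


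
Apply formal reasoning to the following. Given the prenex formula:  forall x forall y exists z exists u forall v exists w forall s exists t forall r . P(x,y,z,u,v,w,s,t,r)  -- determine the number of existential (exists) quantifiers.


Quantifier prefix: forall x forall y exists z exists u forall v exists w forall s exists t forall r
Mark each quantifier type:
  U U E E U E U E U
Universal count = 5, Existential count = 4
Asked for existential (exists) quantifiers: 4

4


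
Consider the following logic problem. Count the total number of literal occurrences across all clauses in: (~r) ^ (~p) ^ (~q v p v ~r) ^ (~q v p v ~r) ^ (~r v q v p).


Counting literals in each clause:
Clause 1: 1 literal(s)
Clause 2: 1 literal(s)
Clause 3: 3 literal(s)
Clause 4: 3 literal(s)
Clause 5: 3 literal(s)
Total = 11

11


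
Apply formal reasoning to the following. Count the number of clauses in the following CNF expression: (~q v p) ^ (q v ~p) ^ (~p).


A CNF formula is a conjunction of clauses.
Clauses are separated by ^.
Counting the conjuncts: 3 clauses.

3


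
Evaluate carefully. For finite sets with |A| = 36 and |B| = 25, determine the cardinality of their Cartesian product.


The Cartesian product A x B contains all ordered pairs (a, b).
|A x B| = |A| * |B| = 36 * 25 = 900

900


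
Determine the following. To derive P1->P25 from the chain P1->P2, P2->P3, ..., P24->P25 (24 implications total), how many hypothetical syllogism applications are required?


With 24 implications in a chain connecting 25 propositions:
P1->P2, P2->P3, ..., P24->P25
Steps needed = (number of implications) - 1 = 24 - 1 = 23

23


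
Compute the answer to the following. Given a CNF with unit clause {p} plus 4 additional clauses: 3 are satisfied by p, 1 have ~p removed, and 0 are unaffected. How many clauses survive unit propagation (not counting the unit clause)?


Satisfied (removed): 3
Shortened (remain): 1
Unchanged (remain): 0
Remaining = 1 + 0 = 1

1


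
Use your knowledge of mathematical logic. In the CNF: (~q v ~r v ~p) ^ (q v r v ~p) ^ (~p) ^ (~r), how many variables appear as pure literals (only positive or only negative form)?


Check each variable for pure literal status:
p: pure negative
q: mixed (not pure)
r: mixed (not pure)
Pure literal count = 1

1


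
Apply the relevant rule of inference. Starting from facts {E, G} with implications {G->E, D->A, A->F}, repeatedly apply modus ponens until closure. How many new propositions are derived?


Initial facts: {E, G}
Apply modus ponens to closure:
  (no implication fires)
Final known: {E, G}
New propositions: {(none)}
Count = 0

0


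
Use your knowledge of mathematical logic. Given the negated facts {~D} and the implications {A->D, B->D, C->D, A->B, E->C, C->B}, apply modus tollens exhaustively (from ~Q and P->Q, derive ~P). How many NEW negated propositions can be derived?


Initial negated facts: {~D}
Apply modus tollens to closure:
  ~D and A->D  =>  ~A
  ~D and B->D  =>  ~B
  ~D and C->D  =>  ~C
  ~C and E->C  =>  ~E
Final negated: {~A, ~B, ~C, ~D, ~E}
New negations: {~A, ~B, ~C, ~E}
Count = 4

4


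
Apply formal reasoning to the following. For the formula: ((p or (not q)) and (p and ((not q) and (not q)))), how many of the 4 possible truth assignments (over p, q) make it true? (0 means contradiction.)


Check all 4 assignments:
p=0, q=0: 0
p=0, q=1: 0
p=1, q=0: 1
p=1, q=1: 0
Count of True = 1

1


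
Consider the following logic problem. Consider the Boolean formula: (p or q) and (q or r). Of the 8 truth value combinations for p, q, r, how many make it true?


Evaluate all 8 assignments for p, q, r:
p=0, q=0, r=0: 0
p=0, q=0, r=1: 0
p=0, q=1, r=0: 1
p=0, q=1, r=1: 1
p=1, q=0, r=0: 0
p=1, q=0, r=1: 1
p=1, q=1, r=0: 1
p=1, q=1, r=1: 1
Satisfying count = 5

5


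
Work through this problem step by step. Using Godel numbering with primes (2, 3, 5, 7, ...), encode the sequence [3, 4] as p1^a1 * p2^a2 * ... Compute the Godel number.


Encode each element as an exponent of the corresponding prime:
  2^3 = 8
  3^4 = 81
Product = 8 * 81 = 648

648


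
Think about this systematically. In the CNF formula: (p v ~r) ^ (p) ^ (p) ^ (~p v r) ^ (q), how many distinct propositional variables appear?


Identify each variable that appears in the formula.
Variables found: p, q, r
Count = 3

3


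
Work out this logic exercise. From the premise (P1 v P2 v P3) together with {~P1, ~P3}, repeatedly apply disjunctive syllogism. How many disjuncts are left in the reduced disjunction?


Original disjuncts (3): P1, P2, P3
Negated (eliminate): ~P1, ~P3
Remaining disjuncts: P2
Count = 3 - 2 = 1

1


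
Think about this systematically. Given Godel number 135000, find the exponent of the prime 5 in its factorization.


Factorize 135000 by dividing by 5 repeatedly.
Division steps: 5 divides 135000 exactly 4 time(s).
Exponent of 5 = 4

4


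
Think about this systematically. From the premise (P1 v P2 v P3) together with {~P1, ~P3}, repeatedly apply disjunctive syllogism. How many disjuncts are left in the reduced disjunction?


Original disjuncts (3): P1, P2, P3
Negated (eliminate): ~P1, ~P3
Remaining disjuncts: P2
Count = 3 - 2 = 1

1


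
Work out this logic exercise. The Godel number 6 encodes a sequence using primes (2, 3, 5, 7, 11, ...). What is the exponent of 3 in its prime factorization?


Factorize 6 by dividing by 3 repeatedly.
Division steps: 3 divides 6 exactly 1 time(s).
Exponent of 3 = 1

1


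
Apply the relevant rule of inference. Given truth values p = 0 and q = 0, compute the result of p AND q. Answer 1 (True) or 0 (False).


p = 0, q = 0
Operation: p AND q
Evaluate: 0 AND 0 = 0

0


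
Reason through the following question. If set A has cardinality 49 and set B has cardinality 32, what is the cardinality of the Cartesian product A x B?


The Cartesian product A x B contains all ordered pairs (a, b).
|A x B| = |A| * |B| = 49 * 32 = 1568

1568


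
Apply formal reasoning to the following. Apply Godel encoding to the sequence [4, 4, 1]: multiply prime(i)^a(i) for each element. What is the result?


Encode each element as an exponent of the corresponding prime:
  2^4 = 16
  3^4 = 81
  5^1 = 5
Product = 16 * 81 * 5 = 6480

6480


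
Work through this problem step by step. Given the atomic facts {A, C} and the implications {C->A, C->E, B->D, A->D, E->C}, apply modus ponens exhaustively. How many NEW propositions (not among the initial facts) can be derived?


Initial facts: {A, C}
Apply modus ponens to closure:
  C and C->E  =>  E
  A and A->D  =>  D
Final known: {A, C, D, E}
New propositions: {D, E}
Count = 2

2


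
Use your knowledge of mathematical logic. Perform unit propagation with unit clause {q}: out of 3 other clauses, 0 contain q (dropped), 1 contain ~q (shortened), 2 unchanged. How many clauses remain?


Satisfied (removed): 0
Shortened (remain): 1
Unchanged (remain): 2
Remaining = 1 + 2 = 3

3


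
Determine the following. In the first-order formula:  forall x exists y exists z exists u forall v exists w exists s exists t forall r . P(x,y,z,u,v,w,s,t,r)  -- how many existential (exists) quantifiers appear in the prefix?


Quantifier prefix: forall x exists y exists z exists u forall v exists w exists s exists t forall r
Mark each quantifier type:
  U E E E U E E E U
Universal count = 3, Existential count = 6
Asked for existential (exists) quantifiers: 6

6


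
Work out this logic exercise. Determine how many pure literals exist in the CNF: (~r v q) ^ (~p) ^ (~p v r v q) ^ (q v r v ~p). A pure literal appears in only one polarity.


Check each variable for pure literal status:
p: pure negative
q: pure positive
r: mixed (not pure)
Pure literal count = 2

2


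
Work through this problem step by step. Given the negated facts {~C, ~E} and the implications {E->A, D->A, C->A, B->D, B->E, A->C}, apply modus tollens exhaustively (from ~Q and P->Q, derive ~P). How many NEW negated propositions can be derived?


Initial negated facts: {~C, ~E}
Apply modus tollens to closure:
  ~E and B->E  =>  ~B
  ~C and A->C  =>  ~A
  ~A and D->A  =>  ~D
Final negated: {~A, ~B, ~C, ~D, ~E}
New negations: {~A, ~B, ~D}
Count = 3

3


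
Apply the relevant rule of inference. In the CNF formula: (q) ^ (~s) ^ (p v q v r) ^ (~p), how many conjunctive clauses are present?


A CNF formula is a conjunction of clauses.
Clauses are separated by ^.
Counting the conjuncts: 4 clauses.

4


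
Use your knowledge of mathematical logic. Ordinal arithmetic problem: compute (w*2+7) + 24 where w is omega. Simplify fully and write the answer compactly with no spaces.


Compute (w*2+7) + 24.
Ordinal + is associative but NOT commutative; for finite n>0, n + w = w but w + n stays w+n.
By associativity: (w*2+7) + 24 = w*2 + (7+24) = w*2+31.
Result = w*2+31

w*2+31


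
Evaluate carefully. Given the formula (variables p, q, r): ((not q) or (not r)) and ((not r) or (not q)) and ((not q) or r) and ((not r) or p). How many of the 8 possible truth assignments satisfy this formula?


Evaluate all 8 assignments for p, q, r:
p=0, q=0, r=0: 1
p=0, q=0, r=1: 0
p=0, q=1, r=0: 0
p=0, q=1, r=1: 0
p=1, q=0, r=0: 1
p=1, q=0, r=1: 1
p=1, q=1, r=0: 0
p=1, q=1, r=1: 0
Satisfying count = 3

3


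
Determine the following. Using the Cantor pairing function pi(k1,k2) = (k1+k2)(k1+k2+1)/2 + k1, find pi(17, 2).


k1 + k2 = 19
(k1+k2)(k1+k2+1)/2 = 19 * 20 / 2 = 190
pi = 190 + 17 = 207

207


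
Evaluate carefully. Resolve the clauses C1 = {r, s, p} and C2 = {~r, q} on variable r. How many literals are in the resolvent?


Remove r from C1 and ~r from C2.
C1 remainder: {s, p}
C2 remainder: {q}
Union (resolvent): {p, q, s}
Resolvent has 3 literal(s).

3


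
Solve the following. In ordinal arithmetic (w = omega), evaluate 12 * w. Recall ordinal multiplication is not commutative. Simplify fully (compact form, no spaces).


Compute 12 * w.
Ordinal * is associative and left-distributive over +, but NOT commutative; for finite n>1, n*w = w but w*n stays w*n.
For finite n>0, n * w = sup{n*k : k<w} = w. So 12 * w = w.
Result = w

w


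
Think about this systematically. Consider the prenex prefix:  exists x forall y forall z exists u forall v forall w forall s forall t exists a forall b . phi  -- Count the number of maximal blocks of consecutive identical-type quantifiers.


Quantifier-type sequence: E A A E A A A A E A  (A=forall, E=exists)
Group into maximal same-type runs:
  Ex1 | Ax2 | Ex1 | Ax4 | Ex1 | Ax1
Number of blocks = 6

6


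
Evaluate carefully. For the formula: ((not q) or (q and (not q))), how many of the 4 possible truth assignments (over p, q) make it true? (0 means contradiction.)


Check all 4 assignments:
p=0, q=0: 1
p=0, q=1: 0
p=1, q=0: 1
p=1, q=1: 0
Count of True = 2

2


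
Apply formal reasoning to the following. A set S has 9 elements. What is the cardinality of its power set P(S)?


The power set of a set with n elements has 2^n elements.
|P(S)| = 2^9 = 512

512


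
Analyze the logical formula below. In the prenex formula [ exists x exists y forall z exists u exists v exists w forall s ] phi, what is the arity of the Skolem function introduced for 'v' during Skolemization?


Quantifier prefix: exists x exists y forall z exists u exists v exists w forall s
'v' is existentially quantified at position 5.
Universal variables preceding it: z
Skolem function arity = 1

1


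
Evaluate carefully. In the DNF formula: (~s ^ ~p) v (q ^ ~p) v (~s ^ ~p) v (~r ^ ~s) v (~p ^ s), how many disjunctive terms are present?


A DNF formula is a disjunction of terms (conjunctions).
Terms are separated by v.
Counting the disjuncts: 5 terms.

5


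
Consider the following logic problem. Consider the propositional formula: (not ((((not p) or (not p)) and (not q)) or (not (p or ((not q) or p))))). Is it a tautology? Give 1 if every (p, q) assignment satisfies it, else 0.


Check all 4 assignments:
p=0, q=0: 0
p=0, q=1: 0
p=1, q=0: 1
p=1, q=1: 1
Satisfying count = 2/4.
Tautology iff count = 4: no.

0


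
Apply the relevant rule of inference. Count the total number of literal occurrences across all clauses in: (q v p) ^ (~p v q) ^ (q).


Counting literals in each clause:
Clause 1: 2 literal(s)
Clause 2: 2 literal(s)
Clause 3: 1 literal(s)
Total = 5

5


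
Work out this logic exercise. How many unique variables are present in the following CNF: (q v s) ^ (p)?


Identify each variable that appears in the formula.
Variables found: p, q, s
Count = 3

3


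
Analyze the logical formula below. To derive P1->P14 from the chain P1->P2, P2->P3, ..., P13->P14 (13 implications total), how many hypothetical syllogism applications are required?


With 13 implications in a chain connecting 14 propositions:
P1->P2, P2->P3, ..., P13->P14
Steps needed = (number of implications) - 1 = 13 - 1 = 12

12


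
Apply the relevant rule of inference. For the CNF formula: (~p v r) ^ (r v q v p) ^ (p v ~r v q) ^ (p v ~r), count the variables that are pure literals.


Check each variable for pure literal status:
p: mixed (not pure)
q: pure positive
r: mixed (not pure)
Pure literal count = 1

1


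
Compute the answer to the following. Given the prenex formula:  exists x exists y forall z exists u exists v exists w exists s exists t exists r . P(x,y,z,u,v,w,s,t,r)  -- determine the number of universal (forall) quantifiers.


Quantifier prefix: exists x exists y forall z exists u exists v exists w exists s exists t exists r
Mark each quantifier type:
  E E U E E E E E E
Universal count = 1, Existential count = 8
Asked for universal (forall) quantifiers: 1

1


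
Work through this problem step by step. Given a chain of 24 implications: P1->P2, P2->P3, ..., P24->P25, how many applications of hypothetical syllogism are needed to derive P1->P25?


With 24 implications in a chain connecting 25 propositions:
P1->P2, P2->P3, ..., P24->P25
Steps needed = (number of implications) - 1 = 24 - 1 = 23

23


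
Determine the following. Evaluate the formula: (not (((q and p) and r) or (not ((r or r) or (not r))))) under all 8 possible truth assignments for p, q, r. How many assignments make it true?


Check all 8 assignments:
p=0, q=0, r=0: 1
p=0, q=0, r=1: 1
p=0, q=1, r=0: 1
p=0, q=1, r=1: 1
p=1, q=0, r=0: 1
p=1, q=0, r=1: 1
p=1, q=1, r=0: 1
p=1, q=1, r=1: 0
Count of True = 7

7


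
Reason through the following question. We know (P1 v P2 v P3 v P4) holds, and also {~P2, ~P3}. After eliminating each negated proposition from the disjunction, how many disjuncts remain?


Original disjuncts (4): P1, P2, P3, P4
Negated (eliminate): ~P2, ~P3
Remaining disjuncts: P1, P4
Count = 4 - 2 = 2

2


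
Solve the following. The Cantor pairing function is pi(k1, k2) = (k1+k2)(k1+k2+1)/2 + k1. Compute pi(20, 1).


k1 + k2 = 21
(k1+k2)(k1+k2+1)/2 = 21 * 22 / 2 = 231
pi = 231 + 20 = 251

251


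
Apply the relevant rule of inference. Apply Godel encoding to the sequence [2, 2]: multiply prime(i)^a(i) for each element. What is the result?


Encode each element as an exponent of the corresponding prime:
  2^2 = 4
  3^2 = 9
Product = 4 * 9 = 36

36


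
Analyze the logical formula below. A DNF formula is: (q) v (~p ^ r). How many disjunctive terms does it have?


A DNF formula is a disjunction of terms (conjunctions).
Terms are separated by v.
Counting the disjuncts: 2 terms.

2


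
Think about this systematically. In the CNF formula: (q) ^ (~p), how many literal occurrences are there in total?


Counting literals in each clause:
Clause 1: 1 literal(s)
Clause 2: 1 literal(s)
Total = 2

2


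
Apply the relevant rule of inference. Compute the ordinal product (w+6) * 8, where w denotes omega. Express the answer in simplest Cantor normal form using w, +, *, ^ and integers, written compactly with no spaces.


Compute (w+6) * 8.
Ordinal * is associative and left-distributive over +, but NOT commutative; for finite n>1, n*w = w but w*n stays w*n.
(w+6) * 8 = (w+6) repeated 8 times. Each intermediate +6 is absorbed by the following w; only the last survives: w*8+6.
Result = w*8+6

w*8+6


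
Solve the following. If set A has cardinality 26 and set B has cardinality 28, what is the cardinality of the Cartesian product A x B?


The Cartesian product A x B contains all ordered pairs (a, b).
|A x B| = |A| * |B| = 26 * 28 = 728

728


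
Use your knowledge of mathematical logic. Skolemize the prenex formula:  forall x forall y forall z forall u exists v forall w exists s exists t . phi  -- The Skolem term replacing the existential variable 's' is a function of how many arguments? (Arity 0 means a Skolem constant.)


Quantifier prefix: forall x forall y forall z forall u exists v forall w exists s exists t
's' is existentially quantified at position 7.
Universal variables preceding it: x, y, z, u, w
Skolem function arity = 5

5


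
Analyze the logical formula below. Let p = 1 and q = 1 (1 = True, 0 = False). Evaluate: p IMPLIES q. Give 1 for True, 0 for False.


p = 1, q = 1
Operation: p IMPLIES q
Evaluate: 1 IMPLIES 1 = 1

1


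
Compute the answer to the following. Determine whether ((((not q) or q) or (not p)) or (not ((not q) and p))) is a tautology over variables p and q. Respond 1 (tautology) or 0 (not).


Check all 4 assignments:
p=0, q=0: 1
p=0, q=1: 1
p=1, q=0: 1
p=1, q=1: 1
Satisfying count = 4/4.
Tautology iff count = 4: yes.

1


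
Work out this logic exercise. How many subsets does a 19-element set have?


The power set of a set with n elements has 2^n elements.
|P(S)| = 2^19 = 524288

524288


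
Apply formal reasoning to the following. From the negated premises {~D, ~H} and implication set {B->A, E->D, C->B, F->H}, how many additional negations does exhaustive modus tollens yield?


Initial negated facts: {~D, ~H}
Apply modus tollens to closure:
  ~D and E->D  =>  ~E
  ~H and F->H  =>  ~F
Final negated: {~D, ~E, ~F, ~H}
New negations: {~E, ~F}
Count = 2

2


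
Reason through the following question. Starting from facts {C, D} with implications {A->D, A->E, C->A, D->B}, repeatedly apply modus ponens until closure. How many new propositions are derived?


Initial facts: {C, D}
Apply modus ponens to closure:
  C and C->A  =>  A
  D and D->B  =>  B
  A and A->E  =>  E
Final known: {A, B, C, D, E}
New propositions: {A, B, E}
Count = 3

3


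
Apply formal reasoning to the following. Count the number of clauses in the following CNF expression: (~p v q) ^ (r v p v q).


A CNF formula is a conjunction of clauses.
Clauses are separated by ^.
Counting the conjuncts: 2 clauses.

2


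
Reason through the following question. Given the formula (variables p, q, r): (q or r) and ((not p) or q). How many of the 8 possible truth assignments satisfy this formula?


Evaluate all 8 assignments for p, q, r:
p=0, q=0, r=0: 0
p=0, q=0, r=1: 1
p=0, q=1, r=0: 1
p=0, q=1, r=1: 1
p=1, q=0, r=0: 0
p=1, q=0, r=1: 0
p=1, q=1, r=0: 1
p=1, q=1, r=1: 1
Satisfying count = 5

5


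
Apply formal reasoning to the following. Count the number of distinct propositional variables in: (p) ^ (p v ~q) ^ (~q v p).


Identify each variable that appears in the formula.
Variables found: p, q
Count = 2

2


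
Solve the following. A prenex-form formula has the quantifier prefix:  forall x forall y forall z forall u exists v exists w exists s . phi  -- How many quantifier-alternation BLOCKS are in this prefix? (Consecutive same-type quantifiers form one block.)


Quantifier-type sequence: A A A A E E E  (A=forall, E=exists)
Group into maximal same-type runs:
  Ax4 | Ex3
Number of blocks = 2

2


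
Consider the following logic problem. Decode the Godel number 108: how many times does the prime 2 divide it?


Factorize 108 by dividing by 2 repeatedly.
Division steps: 2 divides 108 exactly 2 time(s).
Exponent of 2 = 2

2


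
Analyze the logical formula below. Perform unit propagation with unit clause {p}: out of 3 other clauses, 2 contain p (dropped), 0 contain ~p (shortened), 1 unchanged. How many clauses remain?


Satisfied (removed): 2
Shortened (remain): 0
Unchanged (remain): 1
Remaining = 0 + 1 = 1

1


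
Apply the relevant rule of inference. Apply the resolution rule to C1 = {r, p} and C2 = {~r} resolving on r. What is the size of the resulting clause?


Remove r from C1 and ~r from C2.
C1 remainder: {p}
C2 remainder: {}
Union (resolvent): {p}
Resolvent has 1 literal(s).

1


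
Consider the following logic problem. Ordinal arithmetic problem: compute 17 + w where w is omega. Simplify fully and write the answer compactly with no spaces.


Compute 17 + w.
Ordinal + is associative but NOT commutative; for finite n>0, n + w = w but w + n stays w+n.
Any finite left addend is absorbed by w on the right: 17 + w = w.
Result = w

w


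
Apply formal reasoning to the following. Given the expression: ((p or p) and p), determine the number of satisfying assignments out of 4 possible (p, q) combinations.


Check all 4 assignments:
p=0, q=0: 0
p=0, q=1: 0
p=1, q=0: 1
p=1, q=1: 1
Count of True = 2

2


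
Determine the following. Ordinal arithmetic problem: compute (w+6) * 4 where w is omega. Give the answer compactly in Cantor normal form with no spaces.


Compute (w+6) * 4.
Ordinal * is associative and left-distributive over +, but NOT commutative; for finite n>1, n*w = w but w*n stays w*n.
(w+6) * 4 = (w+6) repeated 4 times. Each intermediate +6 is absorbed by the following w; only the last survives: w*4+6.
Result = w*4+6

w*4+6


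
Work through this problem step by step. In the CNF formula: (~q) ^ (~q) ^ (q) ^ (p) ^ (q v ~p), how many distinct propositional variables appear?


Identify each variable that appears in the formula.
Variables found: p, q
Count = 2

2


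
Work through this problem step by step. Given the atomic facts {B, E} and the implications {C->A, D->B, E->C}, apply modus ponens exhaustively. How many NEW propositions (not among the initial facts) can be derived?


Initial facts: {B, E}
Apply modus ponens to closure:
  E and E->C  =>  C
  C and C->A  =>  A
Final known: {A, B, C, E}
New propositions: {A, C}
Count = 2

2


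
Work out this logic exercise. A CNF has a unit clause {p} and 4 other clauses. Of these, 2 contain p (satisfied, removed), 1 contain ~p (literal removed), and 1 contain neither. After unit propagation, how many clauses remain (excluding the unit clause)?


Satisfied (removed): 2
Shortened (remain): 1
Unchanged (remain): 1
Remaining = 1 + 1 = 2

2


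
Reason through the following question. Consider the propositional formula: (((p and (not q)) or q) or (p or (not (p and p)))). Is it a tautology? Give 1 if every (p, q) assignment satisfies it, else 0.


Check all 4 assignments:
p=0, q=0: 1
p=0, q=1: 1
p=1, q=0: 1
p=1, q=1: 1
Satisfying count = 4/4.
Tautology iff count = 4: yes.

1


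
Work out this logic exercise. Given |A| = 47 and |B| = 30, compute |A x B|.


The Cartesian product A x B contains all ordered pairs (a, b).
|A x B| = |A| * |B| = 47 * 30 = 1410

1410


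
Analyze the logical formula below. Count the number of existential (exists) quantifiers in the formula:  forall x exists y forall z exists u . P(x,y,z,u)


Quantifier prefix: forall x exists y forall z exists u
Mark each quantifier type:
  U E U E
Universal count = 2, Existential count = 2
Asked for existential (exists) quantifiers: 2

2


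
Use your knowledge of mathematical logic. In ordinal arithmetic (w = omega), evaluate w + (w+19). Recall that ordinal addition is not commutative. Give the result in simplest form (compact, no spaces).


Compute w + (w+19).
Ordinal + is associative but NOT commutative; for finite n>0, n + w = w but w + n stays w+n.
w + (w+19) = (w+w) + 19 = w*2+19.
Result = w*2+19

w*2+19


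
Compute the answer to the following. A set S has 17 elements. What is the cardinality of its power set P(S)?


The power set of a set with n elements has 2^n elements.
|P(S)| = 2^17 = 131072

131072


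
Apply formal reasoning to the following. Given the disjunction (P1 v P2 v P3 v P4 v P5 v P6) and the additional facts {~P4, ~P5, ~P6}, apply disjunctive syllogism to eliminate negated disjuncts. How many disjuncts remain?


Original disjuncts (6): P1, P2, P3, P4, P5, P6
Negated (eliminate): ~P4, ~P5, ~P6
Remaining disjuncts: P1, P2, P3
Count = 6 - 3 = 3

3


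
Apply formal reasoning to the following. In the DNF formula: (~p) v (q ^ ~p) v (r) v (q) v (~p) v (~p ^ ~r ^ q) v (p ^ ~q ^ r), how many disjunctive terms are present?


A DNF formula is a disjunction of terms (conjunctions).
Terms are separated by v.
Counting the disjuncts: 7 terms.

7


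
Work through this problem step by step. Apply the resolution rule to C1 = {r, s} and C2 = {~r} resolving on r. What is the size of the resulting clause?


Remove r from C1 and ~r from C2.
C1 remainder: {s}
C2 remainder: {}
Union (resolvent): {s}
Resolvent has 1 literal(s).

1


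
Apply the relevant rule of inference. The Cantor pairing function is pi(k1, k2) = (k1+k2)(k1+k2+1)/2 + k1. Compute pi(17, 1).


k1 + k2 = 18
(k1+k2)(k1+k2+1)/2 = 18 * 19 / 2 = 171
pi = 171 + 17 = 188

188


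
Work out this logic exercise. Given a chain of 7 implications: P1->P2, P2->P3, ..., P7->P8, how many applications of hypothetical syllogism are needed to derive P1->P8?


With 7 implications in a chain connecting 8 propositions:
P1->P2, P2->P3, ..., P7->P8
Steps needed = (number of implications) - 1 = 7 - 1 = 6

6


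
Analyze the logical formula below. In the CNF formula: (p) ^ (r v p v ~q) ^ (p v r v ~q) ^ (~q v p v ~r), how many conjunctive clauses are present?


A CNF formula is a conjunction of clauses.
Clauses are separated by ^.
Counting the conjuncts: 4 clauses.

4


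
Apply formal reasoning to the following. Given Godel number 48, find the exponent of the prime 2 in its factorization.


Factorize 48 by dividing by 2 repeatedly.
Division steps: 2 divides 48 exactly 4 time(s).
Exponent of 2 = 4

4


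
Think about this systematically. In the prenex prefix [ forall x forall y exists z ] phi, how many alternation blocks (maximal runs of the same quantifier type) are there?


Quantifier-type sequence: A A E  (A=forall, E=exists)
Group into maximal same-type runs:
  Ax2 | Ex1
Number of blocks = 2

2


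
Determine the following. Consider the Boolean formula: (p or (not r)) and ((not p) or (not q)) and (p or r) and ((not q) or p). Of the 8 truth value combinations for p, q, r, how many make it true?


Evaluate all 8 assignments for p, q, r:
p=0, q=0, r=0: 0
p=0, q=0, r=1: 0
p=0, q=1, r=0: 0
p=0, q=1, r=1: 0
p=1, q=0, r=0: 1
p=1, q=0, r=1: 1
p=1, q=1, r=0: 0
p=1, q=1, r=1: 0
Satisfying count = 2

2


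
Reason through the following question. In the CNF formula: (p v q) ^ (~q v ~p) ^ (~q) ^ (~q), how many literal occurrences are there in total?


Counting literals in each clause:
Clause 1: 2 literal(s)
Clause 2: 2 literal(s)
Clause 3: 1 literal(s)
Clause 4: 1 literal(s)
Total = 6

6


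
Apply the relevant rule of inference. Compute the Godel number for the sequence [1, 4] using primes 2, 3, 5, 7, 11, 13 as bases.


Encode each element as an exponent of the corresponding prime:
  2^1 = 2
  3^4 = 81
Product = 2 * 81 = 162

162


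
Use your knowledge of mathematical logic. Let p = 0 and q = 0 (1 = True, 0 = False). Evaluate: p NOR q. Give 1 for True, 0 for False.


p = 0, q = 0
Operation: p NOR q
Evaluate: 0 NOR 0 = 1

1


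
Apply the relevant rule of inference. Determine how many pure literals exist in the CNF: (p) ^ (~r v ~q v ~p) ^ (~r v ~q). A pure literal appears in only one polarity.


Check each variable for pure literal status:
p: mixed (not pure)
q: pure negative
r: pure negative
Pure literal count = 2

2


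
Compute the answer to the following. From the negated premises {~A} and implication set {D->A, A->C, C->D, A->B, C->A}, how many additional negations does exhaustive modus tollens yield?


Initial negated facts: {~A}
Apply modus tollens to closure:
  ~A and D->A  =>  ~D
  ~D and C->D  =>  ~C
Final negated: {~A, ~C, ~D}
New negations: {~C, ~D}
Count = 2

2


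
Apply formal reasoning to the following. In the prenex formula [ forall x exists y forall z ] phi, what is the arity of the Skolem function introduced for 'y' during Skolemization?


Quantifier prefix: forall x exists y forall z
'y' is existentially quantified at position 2.
Universal variables preceding it: x
Skolem function arity = 1

1


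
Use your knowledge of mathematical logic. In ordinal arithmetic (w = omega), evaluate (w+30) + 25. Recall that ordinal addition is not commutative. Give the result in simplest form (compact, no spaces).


Compute (w+30) + 25.
Ordinal + is associative but NOT commutative; for finite n>0, n + w = w but w + n stays w+n.
By associativity: (w+30) + 25 = w + (30+25) = w+55.
Result = w+55

w+55


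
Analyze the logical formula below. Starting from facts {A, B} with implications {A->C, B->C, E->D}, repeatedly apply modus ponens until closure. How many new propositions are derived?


Initial facts: {A, B}
Apply modus ponens to closure:
  A and A->C  =>  C
Final known: {A, B, C}
New propositions: {C}
Count = 1

1


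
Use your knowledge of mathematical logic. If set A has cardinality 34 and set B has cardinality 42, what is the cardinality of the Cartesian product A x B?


The Cartesian product A x B contains all ordered pairs (a, b).
|A x B| = |A| * |B| = 34 * 42 = 1428

1428


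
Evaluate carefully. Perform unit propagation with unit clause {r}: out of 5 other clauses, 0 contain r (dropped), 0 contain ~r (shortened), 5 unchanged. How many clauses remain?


Satisfied (removed): 0
Shortened (remain): 0
Unchanged (remain): 5
Remaining = 0 + 5 = 5

5


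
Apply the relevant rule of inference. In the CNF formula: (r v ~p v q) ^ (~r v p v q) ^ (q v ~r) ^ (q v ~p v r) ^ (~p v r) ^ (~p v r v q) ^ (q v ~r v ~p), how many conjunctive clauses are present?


A CNF formula is a conjunction of clauses.
Clauses are separated by ^.
Counting the conjuncts: 7 clauses.

7


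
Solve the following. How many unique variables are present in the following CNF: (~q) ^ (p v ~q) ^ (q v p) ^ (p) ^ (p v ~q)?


Identify each variable that appears in the formula.
Variables found: p, q
Count = 2

2


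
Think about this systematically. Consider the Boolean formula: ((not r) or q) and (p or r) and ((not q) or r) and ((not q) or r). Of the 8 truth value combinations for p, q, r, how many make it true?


Evaluate all 8 assignments for p, q, r:
p=0, q=0, r=0: 0
p=0, q=0, r=1: 0
p=0, q=1, r=0: 0
p=0, q=1, r=1: 1
p=1, q=0, r=0: 1
p=1, q=0, r=1: 0
p=1, q=1, r=0: 0
p=1, q=1, r=1: 1
Satisfying count = 3

3


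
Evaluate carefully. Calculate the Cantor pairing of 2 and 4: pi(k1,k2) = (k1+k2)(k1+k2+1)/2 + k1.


k1 + k2 = 6
(k1+k2)(k1+k2+1)/2 = 6 * 7 / 2 = 21
pi = 21 + 2 = 23

23


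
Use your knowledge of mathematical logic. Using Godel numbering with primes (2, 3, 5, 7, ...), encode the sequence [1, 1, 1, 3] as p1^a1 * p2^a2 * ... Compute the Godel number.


Encode each element as an exponent of the corresponding prime:
  2^1 = 2
  3^1 = 3
  5^1 = 5
  7^3 = 343
Product = 2 * 3 * 5 * 343 = 10290

10290


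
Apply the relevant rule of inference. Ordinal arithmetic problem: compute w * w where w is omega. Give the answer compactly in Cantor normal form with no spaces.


Compute w * w.
Ordinal * is associative and left-distributive over +, but NOT commutative; for finite n>1, n*w = w but w*n stays w*n.
w * w = w^2 by definition.
Result = w^2

w^2


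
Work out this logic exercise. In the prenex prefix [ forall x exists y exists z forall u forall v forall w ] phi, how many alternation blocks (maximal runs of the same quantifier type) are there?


Quantifier-type sequence: A E E A A A  (A=forall, E=exists)
Group into maximal same-type runs:
  Ax1 | Ex2 | Ax3
Number of blocks = 3

3


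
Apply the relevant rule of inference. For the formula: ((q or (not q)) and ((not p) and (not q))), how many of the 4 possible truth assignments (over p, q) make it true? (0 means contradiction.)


Check all 4 assignments:
p=0, q=0: 1
p=0, q=1: 0
p=1, q=0: 0
p=1, q=1: 0
Count of True = 1

1


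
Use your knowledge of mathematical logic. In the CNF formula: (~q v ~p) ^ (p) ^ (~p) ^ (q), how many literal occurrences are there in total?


Counting literals in each clause:
Clause 1: 2 literal(s)
Clause 2: 1 literal(s)
Clause 3: 1 literal(s)
Clause 4: 1 literal(s)
Total = 5

5


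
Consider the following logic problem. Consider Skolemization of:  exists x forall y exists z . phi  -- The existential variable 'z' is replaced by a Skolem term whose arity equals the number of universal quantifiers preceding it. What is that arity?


Quantifier prefix: exists x forall y exists z
'z' is existentially quantified at position 3.
Universal variables preceding it: y
Skolem function arity = 1

1
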